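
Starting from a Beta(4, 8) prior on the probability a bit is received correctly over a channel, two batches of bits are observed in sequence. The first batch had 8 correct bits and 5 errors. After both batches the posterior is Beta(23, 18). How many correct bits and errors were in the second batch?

11 correct bits and 5 errors

Because Beta–binomial updating is additive in the counts, the combined data contributed (α_post−α_prior, β_post−β_prior) successes and failures.
Total across both batches: 23−4=19 correct bits, 18−8=10 errors.
Subtract the first batch: 19−8=11 correct bits and 10−5=5 errors.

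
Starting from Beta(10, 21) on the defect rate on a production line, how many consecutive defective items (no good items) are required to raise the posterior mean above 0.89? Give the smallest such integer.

k = 160

After k defective items and 0 good items the posterior is Beta(10+k, 21), with mean (10+k)/(10+21+k).
Set (10+k)/(31+k) > 0.89 and solve: k > (0.89·31 − 10)/(1 − 0.89) = 159.909.
The smallest integer exceeding 159.909 is 160.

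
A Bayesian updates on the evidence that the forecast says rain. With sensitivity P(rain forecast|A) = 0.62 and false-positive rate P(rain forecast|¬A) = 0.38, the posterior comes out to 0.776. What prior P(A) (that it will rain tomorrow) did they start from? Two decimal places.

P(A) = 0.68

Bayes' rule in odds form gives O(A|E) = O(A)·[P(E|A)/P(E|¬A)], hence O(A) = O(A|E)/LR.
Posterior odds = 0.776/(1−0.776) = 3.4643. LR = 0.62/0.38 = 1.6316.
Prior odds = 3.4643/1.6316 = 2.1233, so P(A) = 2.1233/(1+2.1233) ≈ 0.68.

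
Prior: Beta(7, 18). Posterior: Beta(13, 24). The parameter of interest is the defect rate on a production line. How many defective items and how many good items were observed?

Beta is conjugate to the binomial likelihood: posterior = Beta(a+s, b+f).
So s = 13 − 7 = 6 and f = 24 − 18 = 6.

6 defective items and 6 good items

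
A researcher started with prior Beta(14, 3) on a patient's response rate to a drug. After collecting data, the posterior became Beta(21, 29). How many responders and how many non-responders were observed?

Under Beta–binomial conjugacy the posterior parameters are (a+s, b+f).
So s = 21 − 14 = 7 and f = 29 − 3 = 26.

7 responders and 26 non-responders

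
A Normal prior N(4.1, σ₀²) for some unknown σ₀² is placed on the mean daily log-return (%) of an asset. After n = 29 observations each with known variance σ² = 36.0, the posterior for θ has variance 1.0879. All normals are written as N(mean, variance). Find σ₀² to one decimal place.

Posterior precision equals prior precision plus data precision: 1/σ_n² = 1/σ₀² + n/σ².
So 1/σ₀² = 1/1.0879 − 29/36.0 = 0.919202 − 0.805556 = 0.113646.
Hence σ₀² = 1/0.113646 ≈ 8.8.

σ₀² = 8.8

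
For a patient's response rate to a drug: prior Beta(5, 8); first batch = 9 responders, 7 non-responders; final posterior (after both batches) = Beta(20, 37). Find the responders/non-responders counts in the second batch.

6 responders and 22 non-responders

Sequential conjugate updates are equivalent to a single update on the pooled data, so total successes = posterior α − prior α and total failures = posterior β − prior β.
Total across both batches: 20−5=15 responders, 37−8=29 non-responders.
Subtract the first batch: 15−9=6 responders and 29−7=22 non-responders.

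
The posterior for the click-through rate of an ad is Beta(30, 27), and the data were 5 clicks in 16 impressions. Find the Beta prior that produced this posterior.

Beta(25, 16)

Beta is conjugate to the binomial likelihood: posterior = Beta(a+s, b+f).
Subtract the data counts: 30−5=25, 27−11=16.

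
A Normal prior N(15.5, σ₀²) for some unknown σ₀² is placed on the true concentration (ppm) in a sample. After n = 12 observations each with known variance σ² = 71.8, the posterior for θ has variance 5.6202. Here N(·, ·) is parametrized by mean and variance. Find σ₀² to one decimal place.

σ₀² = 92.6

Posterior precision equals prior precision plus data precision: 1/σ_n² = 1/σ₀² + n/σ².
So 1/σ₀² = 1/5.6202 − 12/71.8 = 0.177930 − 0.167131 = 0.010799.
Hence σ₀² = 1/0.010799 ≈ 92.6.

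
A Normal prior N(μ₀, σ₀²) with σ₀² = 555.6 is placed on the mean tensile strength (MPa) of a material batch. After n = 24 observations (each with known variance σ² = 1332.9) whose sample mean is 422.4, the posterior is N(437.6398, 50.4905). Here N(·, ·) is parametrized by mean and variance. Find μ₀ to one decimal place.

The posterior mean is a precision-weighted average: μ_n = (τ₀μ₀ + τ_data·x̄)/(τ₀+τ_data), with τ₀=1/σ₀² and τ_data=n/σ².
Here τ₀ = 1/555.6 = 0.001800 and τ_data = 24/1332.9 = 0.018006, so τ_n = 0.019806.
Rearranging for μ₀: μ₀ = (μ_n·τ_n − τ_data·x̄)/τ₀ = (437.6398·0.019806 − 0.018006·422.4) / 0.001800 = 1.062159/0.001800 ≈ 590.1.

μ₀ = 590.1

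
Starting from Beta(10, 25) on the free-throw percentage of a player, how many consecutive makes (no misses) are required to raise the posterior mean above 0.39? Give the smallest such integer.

After k makes and 0 misses the posterior is Beta(10+k, 25), with mean (10+k)/(10+25+k).
Set (10+k)/(35+k) > 0.39 and solve: k > (0.39·35 − 10)/(1 − 0.39) = 5.984.
The smallest integer exceeding 5.984 is 6.

k = 6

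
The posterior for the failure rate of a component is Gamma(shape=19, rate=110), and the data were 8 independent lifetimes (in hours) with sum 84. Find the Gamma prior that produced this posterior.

Gamma(shape=11, rate=26)

Gamma–exponential conjugacy: posterior shape = α + n, posterior rate = β + Σtᵢ.
So α = 19 − 8 = 11 and β = 110 − 84 = 26.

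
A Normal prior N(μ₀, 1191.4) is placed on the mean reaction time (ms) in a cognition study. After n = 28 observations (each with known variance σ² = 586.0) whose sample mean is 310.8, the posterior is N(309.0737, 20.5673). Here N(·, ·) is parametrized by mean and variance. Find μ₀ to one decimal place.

The posterior mean is a precision-weighted average: μ_n = (τ₀μ₀ + τ_data·x̄)/(τ₀+τ_data), with τ₀=1/σ₀² and τ_data=n/σ².
Here τ₀ = 1/1191.4 = 0.000839 and τ_data = 28/586.0 = 0.047782, so τ_n = 0.048621.
Rearranging for μ₀: μ₀ = (μ_n·τ_n − τ_data·x̄)/τ₀ = (309.0737·0.048621 − 0.047782·310.8) / 0.000839 = 0.176827/0.000839 ≈ 210.8.

μ₀ = 210.8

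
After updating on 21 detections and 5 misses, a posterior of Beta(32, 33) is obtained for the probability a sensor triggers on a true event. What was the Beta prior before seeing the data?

Under Beta–binomial conjugacy the posterior parameters are (a+s, b+f).
Subtract the data counts: 32−21=11, 33−5=28.

Beta(11, 28)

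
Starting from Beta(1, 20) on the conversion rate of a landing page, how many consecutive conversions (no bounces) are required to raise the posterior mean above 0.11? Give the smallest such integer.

k = 2

After k conversions and 0 bounces the posterior is Beta(1+k, 20), with mean (1+k)/(1+20+k).
Set (1+k)/(21+k) > 0.11 and solve: k > (0.11·21 − 1)/(1 − 0.11) = 1.472.
The smallest integer exceeding 1.472 is 2.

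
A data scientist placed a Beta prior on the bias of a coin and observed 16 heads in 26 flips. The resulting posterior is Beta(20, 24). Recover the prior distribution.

A Beta(a, b) prior with s successes and f failures in binomial data gives a Beta(a+s, b+f) posterior.
Subtract the data counts: 20−16=4, 24−10=14.

Beta(4, 14)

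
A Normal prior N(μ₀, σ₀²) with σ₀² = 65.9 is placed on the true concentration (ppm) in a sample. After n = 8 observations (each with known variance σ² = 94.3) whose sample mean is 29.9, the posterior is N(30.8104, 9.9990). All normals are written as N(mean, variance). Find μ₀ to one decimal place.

μ₀ = 35.9

The posterior mean is a precision-weighted average: μ_n = (τ₀μ₀ + τ_data·x̄)/(τ₀+τ_data), with τ₀=1/σ₀² and τ_data=n/σ².
Here τ₀ = 1/65.9 = 0.015175 and τ_data = 8/94.3 = 0.084836, so τ_n = 0.100011.
Rearranging for μ₀: μ₀ = (μ_n·τ_n − τ_data·x̄)/τ₀ = (30.8104·0.100011 − 0.084836·29.9) / 0.015175 = 0.544783/0.015175 ≈ 35.9.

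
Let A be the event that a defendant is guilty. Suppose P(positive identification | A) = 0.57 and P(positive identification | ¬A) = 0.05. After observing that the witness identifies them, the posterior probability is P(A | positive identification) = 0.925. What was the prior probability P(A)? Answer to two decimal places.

Bayes' rule in odds form gives O(A|E) = O(A)·[P(E|A)/P(E|¬A)], hence O(A) = O(A|E)/LR.
Posterior odds = 0.925/(1−0.925) = 12.3333. LR = 0.57/0.05 = 11.4000.
Prior odds = 12.3333/11.4000 = 1.0819, so P(A) = 1.0819/(1+1.0819) ≈ 0.52.

P(A) = 0.52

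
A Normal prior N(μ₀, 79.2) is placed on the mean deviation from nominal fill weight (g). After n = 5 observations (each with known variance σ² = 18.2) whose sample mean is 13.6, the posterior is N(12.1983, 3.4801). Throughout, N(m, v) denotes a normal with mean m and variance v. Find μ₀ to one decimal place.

With known observation variance, the Normal–Normal posterior has precision τ_n = τ₀ + n/σ² and mean μ_n = (τ₀μ₀ + (n/σ²)x̄)/τ_n.
Here τ₀ = 1/79.2 = 0.012626 and τ_data = 5/18.2 = 0.274725, so τ_n = 0.287351.
Rearranging for μ₀: μ₀ = (μ_n·τ_n − τ_data·x̄)/τ₀ = (12.1983·0.287351 − 0.274725·13.6) / 0.012626 = -0.231066/0.012626 ≈ -18.3.

μ₀ = -18.3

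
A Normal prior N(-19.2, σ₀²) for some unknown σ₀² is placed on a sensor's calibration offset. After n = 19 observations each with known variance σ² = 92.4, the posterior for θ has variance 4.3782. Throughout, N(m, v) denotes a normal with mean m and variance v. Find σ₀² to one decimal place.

Posterior precision equals prior precision plus data precision: 1/σ_n² = 1/σ₀² + n/σ².
So 1/σ₀² = 1/4.3782 − 19/92.4 = 0.228404 − 0.205628 = 0.022776.
Hence σ₀² = 1/0.022776 ≈ 43.9.

σ₀² = 43.9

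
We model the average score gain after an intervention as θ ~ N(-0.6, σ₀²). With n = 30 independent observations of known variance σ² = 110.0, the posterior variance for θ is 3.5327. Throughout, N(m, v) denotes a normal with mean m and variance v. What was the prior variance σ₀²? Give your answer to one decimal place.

For the Normal–Normal model with known σ², precisions add: τ_n = τ₀ + n/σ².
So 1/σ₀² = 1/3.5327 − 30/110.0 = 0.283070 − 0.272727 = 0.010343.
Hence σ₀² = 1/0.010343 ≈ 96.7.

σ₀² = 96.7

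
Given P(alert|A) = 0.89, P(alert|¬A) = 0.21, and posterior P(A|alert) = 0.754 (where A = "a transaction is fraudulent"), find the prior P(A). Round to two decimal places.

P(A) = 0.42

In odds form, posterior odds = prior odds × likelihood ratio, so prior odds = posterior odds ÷ LR.
Posterior odds = 0.754/(1−0.754) = 3.0650. LR = 0.89/0.21 = 4.2381.
Prior odds = 3.0650/4.2381 = 0.7232, so P(A) = 0.7232/(1+0.7232) ≈ 0.42.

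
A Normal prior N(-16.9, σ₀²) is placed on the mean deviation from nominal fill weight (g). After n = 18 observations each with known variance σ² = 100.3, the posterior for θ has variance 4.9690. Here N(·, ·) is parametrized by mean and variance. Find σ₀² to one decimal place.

For the Normal–Normal model with known σ², precisions add: τ_n = τ₀ + n/σ².
So 1/σ₀² = 1/4.9690 − 18/100.3 = 0.201248 − 0.179462 = 0.021786.
Hence σ₀² = 1/0.021786 ≈ 45.9.

σ₀² = 45.9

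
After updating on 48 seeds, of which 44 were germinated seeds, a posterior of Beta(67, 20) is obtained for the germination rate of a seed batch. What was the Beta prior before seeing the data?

Beta is conjugate to the binomial likelihood: posterior = Beta(a+s, b+f).
So a = 67 − 44 = 23 and b = 20 − 4 = 16.

Beta(23, 16)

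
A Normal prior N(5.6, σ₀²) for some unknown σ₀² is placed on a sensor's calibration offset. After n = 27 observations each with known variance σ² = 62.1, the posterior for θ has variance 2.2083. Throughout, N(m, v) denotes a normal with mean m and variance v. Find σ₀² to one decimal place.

σ₀² = 55.4

Posterior precision equals prior precision plus data precision: 1/σ_n² = 1/σ₀² + n/σ².
So 1/σ₀² = 1/2.2083 − 27/62.1 = 0.452837 − 0.434783 = 0.018054.
Hence σ₀² = 1/0.018054 ≈ 55.4.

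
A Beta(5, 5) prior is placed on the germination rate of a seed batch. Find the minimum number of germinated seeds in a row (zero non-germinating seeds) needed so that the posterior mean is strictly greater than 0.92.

k = 53

After k germinated seeds and 0 non-germinating seeds the posterior is Beta(5+k, 5), with mean (5+k)/(5+5+k).
Set (5+k)/(10+k) > 0.92 and solve: k > (0.92·10 − 5)/(1 − 0.92) = 52.500.
The smallest integer exceeding 52.500 is 53, and checking k=53: (58)/(63) = 0.9206 > 0.92.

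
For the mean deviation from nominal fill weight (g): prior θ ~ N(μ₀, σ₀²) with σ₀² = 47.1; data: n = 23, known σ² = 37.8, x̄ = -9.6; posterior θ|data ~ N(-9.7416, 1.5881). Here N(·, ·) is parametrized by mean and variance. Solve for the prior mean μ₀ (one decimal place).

μ₀ = -13.8

With known observation variance, the Normal–Normal posterior has precision τ_n = τ₀ + n/σ² and mean μ_n = (τ₀μ₀ + (n/σ²)x̄)/τ_n.
Here τ₀ = 1/47.1 = 0.021231 and τ_data = 23/37.8 = 0.608466, so τ_n = 0.629697.
Rearranging for μ₀: μ₀ = (μ_n·τ_n − τ_data·x̄)/τ₀ = (-9.7416·0.629697 − 0.608466·-9.6) / 0.021231 = -0.292983/0.021231 ≈ -13.8.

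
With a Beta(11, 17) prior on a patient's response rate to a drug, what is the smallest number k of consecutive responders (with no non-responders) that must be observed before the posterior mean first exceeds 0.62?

After k responders and 0 non-responders the posterior is Beta(11+k, 17), with mean (11+k)/(11+17+k).
Set (11+k)/(28+k) > 0.62 and solve: k > (0.62·28 − 11)/(1 − 0.62) = 16.737.
The smallest integer exceeding 16.737 is 17.

k = 17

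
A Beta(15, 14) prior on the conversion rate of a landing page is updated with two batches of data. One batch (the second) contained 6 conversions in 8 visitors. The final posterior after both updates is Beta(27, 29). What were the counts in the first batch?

Because Beta–binomial updating is additive in the counts, the combined data contributed (α_post−α_prior, β_post−β_prior) successes and failures.
Total across both batches: 27−15=12 conversions, 29−14=15 bounces.
Subtract the second batch: 12−6=6 conversions and 15−2=13 bounces.

6 conversions and 13 bounces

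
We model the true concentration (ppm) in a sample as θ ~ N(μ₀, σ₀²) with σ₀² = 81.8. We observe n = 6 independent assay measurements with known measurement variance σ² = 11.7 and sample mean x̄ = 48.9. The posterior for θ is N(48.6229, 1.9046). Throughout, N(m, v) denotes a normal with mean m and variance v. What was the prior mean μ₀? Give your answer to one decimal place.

μ₀ = 37.0

The posterior mean is a precision-weighted average: μ_n = (τ₀μ₀ + τ_data·x̄)/(τ₀+τ_data), with τ₀=1/σ₀² and τ_data=n/σ².
Here τ₀ = 1/81.8 = 0.012225 and τ_data = 6/11.7 = 0.512821, so τ_n = 0.525046.
Rearranging for μ₀: μ₀ = (μ_n·τ_n − τ_data·x̄)/τ₀ = (48.6229·0.525046 − 0.512821·48.9) / 0.012225 = 0.452312/0.012225 ≈ 37.0.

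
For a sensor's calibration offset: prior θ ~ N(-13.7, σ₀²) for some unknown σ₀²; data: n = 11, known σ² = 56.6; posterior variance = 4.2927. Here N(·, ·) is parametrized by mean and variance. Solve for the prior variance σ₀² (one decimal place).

σ₀² = 25.9

Posterior precision equals prior precision plus data precision: 1/σ_n² = 1/σ₀² + n/σ².
So 1/σ₀² = 1/4.2927 − 11/56.6 = 0.232954 − 0.194346 = 0.038608.
Hence σ₀² = 1/0.038608 ≈ 25.9.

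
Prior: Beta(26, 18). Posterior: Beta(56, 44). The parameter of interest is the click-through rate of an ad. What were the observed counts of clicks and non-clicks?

30 clicks and 26 non-clicks

Under Beta–binomial conjugacy the posterior parameters are (a+s, b+f).
So s = 56 − 26 = 30 and f = 44 − 18 = 26.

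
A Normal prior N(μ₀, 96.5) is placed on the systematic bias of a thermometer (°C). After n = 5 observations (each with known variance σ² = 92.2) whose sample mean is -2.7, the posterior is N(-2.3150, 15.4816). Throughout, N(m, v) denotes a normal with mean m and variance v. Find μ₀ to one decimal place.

With known observation variance, the Normal–Normal posterior has precision τ_n = τ₀ + n/σ² and mean μ_n = (τ₀μ₀ + (n/σ²)x̄)/τ_n.
Here τ₀ = 1/96.5 = 0.010363 and τ_data = 5/92.2 = 0.054230, so τ_n = 0.064593.
Rearranging for μ₀: μ₀ = (μ_n·τ_n − τ_data·x̄)/τ₀ = (-2.3150·0.064593 − 0.054230·-2.7) / 0.010363 = -0.003112/0.010363 ≈ -0.3.

μ₀ = -0.3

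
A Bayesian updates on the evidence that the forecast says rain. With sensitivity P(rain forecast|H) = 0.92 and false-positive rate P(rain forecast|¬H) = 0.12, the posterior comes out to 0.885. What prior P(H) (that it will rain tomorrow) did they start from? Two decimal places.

P(H) = 0.50

Bayes' rule in odds form gives O(H|E) = O(H)·[P(E|H)/P(E|¬H)], hence O(H) = O(H|E)/LR.
Posterior odds = 0.885/(1−0.885) = 7.6957. LR = 0.92/0.12 = 7.6667.
Prior odds = 7.6957/7.6667 = 1.0038, so P(H) = 1.0038/(1+1.0038) ≈ 0.50.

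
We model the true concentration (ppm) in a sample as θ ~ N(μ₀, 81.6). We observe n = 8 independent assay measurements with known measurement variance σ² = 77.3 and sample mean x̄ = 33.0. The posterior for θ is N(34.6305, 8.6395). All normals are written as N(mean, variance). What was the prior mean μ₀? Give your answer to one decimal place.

μ₀ = 48.4

With known observation variance, the Normal–Normal posterior has precision τ_n = τ₀ + n/σ² and mean μ_n = (τ₀μ₀ + (n/σ²)x̄)/τ_n.
Here τ₀ = 1/81.6 = 0.012255 and τ_data = 8/77.3 = 0.103493, so τ_n = 0.115748.
Rearranging for μ₀: μ₀ = (μ_n·τ_n − τ_data·x̄)/τ₀ = (34.6305·0.115748 − 0.103493·33.0) / 0.012255 = 0.593142/0.012255 ≈ 48.4.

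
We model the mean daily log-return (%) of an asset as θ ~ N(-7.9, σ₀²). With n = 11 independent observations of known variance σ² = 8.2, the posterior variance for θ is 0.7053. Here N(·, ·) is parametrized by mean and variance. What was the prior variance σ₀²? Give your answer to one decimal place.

Posterior precision equals prior precision plus data precision: 1/σ_n² = 1/σ₀² + n/σ².
So 1/σ₀² = 1/0.7053 − 11/8.2 = 1.417836 − 1.341463 = 0.076373.
Hence σ₀² = 1/0.076373 ≈ 13.1.

σ₀² = 13.1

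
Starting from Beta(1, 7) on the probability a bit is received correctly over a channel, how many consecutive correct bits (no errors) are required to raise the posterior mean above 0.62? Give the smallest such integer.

k = 11

After k correct bits and 0 errors the posterior is Beta(1+k, 7), with mean (1+k)/(1+7+k).
Set (1+k)/(8+k) > 0.62 and solve: k > (0.62·8 − 1)/(1 − 0.62) = 10.421.
The smallest integer exceeding 10.421 is 11, and checking k=11: (12)/(19) = 0.6316 > 0.62.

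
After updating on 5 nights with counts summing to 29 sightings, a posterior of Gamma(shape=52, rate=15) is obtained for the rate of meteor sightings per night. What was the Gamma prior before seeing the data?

Gamma(shape=23, rate=10)

A Gamma(α, β) prior (rate parametrization) on a Poisson rate with n observations summing to S gives posterior Gamma(α+S, β+n).
So α = 52 − 29 = 23 and β = 15 − 5 = 10.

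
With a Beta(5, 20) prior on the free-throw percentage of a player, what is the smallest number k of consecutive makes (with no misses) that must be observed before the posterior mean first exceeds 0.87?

k = 129

After k makes and 0 misses the posterior is Beta(5+k, 20), with mean (5+k)/(5+20+k).
Set (5+k)/(25+k) > 0.87 and solve: k > (0.87·25 − 5)/(1 − 0.87) = 128.846.
The smallest integer exceeding 128.846 is 129, and checking k=129: (134)/(154) = 0.8701 > 0.87.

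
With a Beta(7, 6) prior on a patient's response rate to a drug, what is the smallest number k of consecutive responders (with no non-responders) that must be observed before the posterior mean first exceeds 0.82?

After k responders and 0 non-responders the posterior is Beta(7+k, 6), with mean (7+k)/(7+6+k).
Set (7+k)/(13+k) > 0.82 and solve: k > (0.82·13 − 7)/(1 − 0.82) = 20.333.
The smallest integer exceeding 20.333 is 21.

k = 21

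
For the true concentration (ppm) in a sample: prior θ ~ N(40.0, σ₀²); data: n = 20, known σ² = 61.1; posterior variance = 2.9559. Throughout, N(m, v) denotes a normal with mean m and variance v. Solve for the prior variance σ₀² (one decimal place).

σ₀² = 91.1

For the Normal–Normal model with known σ², precisions add: τ_n = τ₀ + n/σ².
So 1/σ₀² = 1/2.9559 − 20/61.1 = 0.338306 − 0.327332 = 0.010974.
Hence σ₀² = 1/0.010974 ≈ 91.1.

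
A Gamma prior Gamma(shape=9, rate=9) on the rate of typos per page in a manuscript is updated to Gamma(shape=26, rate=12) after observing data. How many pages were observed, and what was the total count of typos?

A Gamma(α, β) prior (rate parametrization) on a Poisson rate with n observations summing to S gives posterior Gamma(α+S, β+n).
Matching: Σxᵢ = 26 − 9 = 17 and n = 12 − 9 = 3.

n = 3 pages with total 17 typos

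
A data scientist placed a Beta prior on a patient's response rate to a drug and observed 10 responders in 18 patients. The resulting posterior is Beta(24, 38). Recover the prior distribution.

Under Beta–binomial conjugacy the posterior parameters are (a+s, b+f).
Subtract the data counts: 24−10=14, 38−8=30.

Beta(14, 30)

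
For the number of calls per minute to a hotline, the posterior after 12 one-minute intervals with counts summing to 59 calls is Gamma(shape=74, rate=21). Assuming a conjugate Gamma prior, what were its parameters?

Gamma(shape=15, rate=9)

Gamma–Poisson conjugacy: posterior shape = α + Σxᵢ, posterior rate = β + n.
So α = 74 − 59 = 15 and β = 21 − 12 = 9.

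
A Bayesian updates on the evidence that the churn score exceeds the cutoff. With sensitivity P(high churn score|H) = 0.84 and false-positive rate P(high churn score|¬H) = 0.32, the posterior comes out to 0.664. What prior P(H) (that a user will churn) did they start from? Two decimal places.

In odds form, posterior odds = prior odds × likelihood ratio, so prior odds = posterior odds ÷ LR.
Posterior odds = 0.664/(1−0.664) = 1.9762. LR = 0.84/0.32 = 2.6250.
Prior odds = 1.9762/2.6250 = 0.7528, so P(H) = 0.7528/(1+0.7528) ≈ 0.43.

P(H) = 0.43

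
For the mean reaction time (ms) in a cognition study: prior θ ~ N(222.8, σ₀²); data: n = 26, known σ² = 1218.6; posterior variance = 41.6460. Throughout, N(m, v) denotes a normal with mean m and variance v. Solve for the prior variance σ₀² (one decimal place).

σ₀² = 373.7

Posterior precision equals prior precision plus data precision: 1/σ_n² = 1/σ₀² + n/σ².
So 1/σ₀² = 1/41.6460 − 26/1218.6 = 0.024012 − 0.021336 = 0.002676.
Hence σ₀² = 1/0.002676 ≈ 373.7.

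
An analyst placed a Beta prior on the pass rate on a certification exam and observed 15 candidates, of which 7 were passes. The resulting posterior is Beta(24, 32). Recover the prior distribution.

A Beta(α, β) prior with s successes and f failures in binomial data gives a Beta(α+s, β+f) posterior.
So α = 24 − 7 = 17 and β = 32 − 8 = 24.

Beta(17, 24)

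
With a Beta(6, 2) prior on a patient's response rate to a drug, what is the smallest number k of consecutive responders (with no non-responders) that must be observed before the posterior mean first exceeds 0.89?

k = 11

After k responders and 0 non-responders the posterior is Beta(6+k, 2), with mean (6+k)/(6+2+k).
Set (6+k)/(8+k) > 0.89 and solve: k > (0.89·8 − 6)/(1 − 0.89) = 10.182.
The smallest integer exceeding 10.182 is 11, and checking k=11: (17)/(19) = 0.8947 > 0.89.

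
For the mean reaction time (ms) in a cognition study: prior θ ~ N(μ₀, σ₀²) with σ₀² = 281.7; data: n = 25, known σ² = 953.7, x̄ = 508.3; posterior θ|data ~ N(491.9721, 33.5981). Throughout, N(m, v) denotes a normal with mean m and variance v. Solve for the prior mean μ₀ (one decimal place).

With known observation variance, the Normal–Normal posterior has precision τ_n = τ₀ + n/σ² and mean μ_n = (τ₀μ₀ + (n/σ²)x̄)/τ_n.
Here τ₀ = 1/281.7 = 0.003550 and τ_data = 25/953.7 = 0.026214, so τ_n = 0.029764.
Rearranging for μ₀: μ₀ = (μ_n·τ_n − τ_data·x̄)/τ₀ = (491.9721·0.029764 − 0.026214·508.3) / 0.003550 = 1.318481/0.003550 ≈ 371.4.

μ₀ = 371.4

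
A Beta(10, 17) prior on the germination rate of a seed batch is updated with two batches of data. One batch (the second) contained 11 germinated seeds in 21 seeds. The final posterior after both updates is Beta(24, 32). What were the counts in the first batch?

3 germinated seeds and 5 non-germinating seeds

Because Beta–binomial updating is additive in the counts, the combined data contributed (α_post−α_prior, β_post−β_prior) successes and failures.
Total across both batches: 24−10=14 germinated seeds, 32−17=15 non-germinating seeds.
Subtract the second batch: 14−11=3 germinated seeds and 15−10=5 non-germinating seeds.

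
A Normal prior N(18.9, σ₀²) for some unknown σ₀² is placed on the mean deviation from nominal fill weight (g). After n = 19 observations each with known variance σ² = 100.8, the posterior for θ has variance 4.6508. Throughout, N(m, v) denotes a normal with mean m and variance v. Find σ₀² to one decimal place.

For the Normal–Normal model with known σ², precisions add: τ_n = τ₀ + n/σ².
So 1/σ₀² = 1/4.6508 − 19/100.8 = 0.215017 − 0.188492 = 0.026525.
Hence σ₀² = 1/0.026525 ≈ 37.7.

σ₀² = 37.7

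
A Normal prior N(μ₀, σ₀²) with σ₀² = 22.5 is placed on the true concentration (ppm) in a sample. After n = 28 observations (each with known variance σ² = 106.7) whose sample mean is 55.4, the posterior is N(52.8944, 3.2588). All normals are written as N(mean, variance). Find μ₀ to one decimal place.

μ₀ = 38.1

With known observation variance, the Normal–Normal posterior has precision τ_n = τ₀ + n/σ² and mean μ_n = (τ₀μ₀ + (n/σ²)x̄)/τ_n.
Here τ₀ = 1/22.5 = 0.044444 and τ_data = 28/106.7 = 0.262418, so τ_n = 0.306862.
Rearranging for μ₀: μ₀ = (μ_n·τ_n − τ_data·x̄)/τ₀ = (52.8944·0.306862 − 0.262418·55.4) / 0.044444 = 1.693324/0.044444 ≈ 38.1.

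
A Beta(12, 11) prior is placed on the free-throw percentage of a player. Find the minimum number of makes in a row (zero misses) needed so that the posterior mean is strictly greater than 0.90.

k = 88

After k makes and 0 misses the posterior is Beta(12+k, 11), with mean (12+k)/(12+11+k).
Set (12+k)/(23+k) > 0.90 and solve: k > (0.90·23 − 12)/(1 − 0.90) = 87.000.
The smallest integer exceeding 87.000 is 88, and checking k=88: (100)/(111) = 0.9009 > 0.90.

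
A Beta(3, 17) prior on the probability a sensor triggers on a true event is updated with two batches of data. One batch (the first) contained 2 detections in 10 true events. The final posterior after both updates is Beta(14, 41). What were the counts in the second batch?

9 detections and 16 misses

Sequential conjugate updates are equivalent to a single update on the pooled data, so total successes = posterior α − prior α and total failures = posterior β − prior β.
Total across both batches: 14−3=11 detections, 41−17=24 misses.
Subtract the first batch: 11−2=9 detections and 24−8=16 misses.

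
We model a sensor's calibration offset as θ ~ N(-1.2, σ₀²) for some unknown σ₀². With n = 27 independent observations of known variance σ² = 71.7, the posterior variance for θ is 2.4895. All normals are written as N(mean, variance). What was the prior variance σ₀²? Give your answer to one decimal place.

σ₀² = 39.8

For the Normal–Normal model with known σ², precisions add: τ_n = τ₀ + n/σ².
So 1/σ₀² = 1/2.4895 − 27/71.7 = 0.401687 − 0.376569 = 0.025118.
Hence σ₀² = 1/0.025118 ≈ 39.8.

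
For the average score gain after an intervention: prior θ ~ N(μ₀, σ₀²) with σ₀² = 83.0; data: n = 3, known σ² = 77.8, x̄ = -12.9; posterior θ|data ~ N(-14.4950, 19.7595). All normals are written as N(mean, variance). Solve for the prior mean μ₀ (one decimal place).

μ₀ = -19.6

With known observation variance, the Normal–Normal posterior has precision τ_n = τ₀ + n/σ² and mean μ_n = (τ₀μ₀ + (n/σ²)x̄)/τ_n.
Here τ₀ = 1/83.0 = 0.012048 and τ_data = 3/77.8 = 0.038560, so τ_n = 0.050608.
Rearranging for μ₀: μ₀ = (μ_n·τ_n − τ_data·x̄)/τ₀ = (-14.4950·0.050608 − 0.038560·-12.9) / 0.012048 = -0.236139/0.012048 ≈ -19.6.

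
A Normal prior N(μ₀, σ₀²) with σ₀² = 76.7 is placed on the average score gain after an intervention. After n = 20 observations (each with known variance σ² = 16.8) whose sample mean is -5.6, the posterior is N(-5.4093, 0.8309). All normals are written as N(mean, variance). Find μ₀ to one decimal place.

μ₀ = 12.0

With known observation variance, the Normal–Normal posterior has precision τ_n = τ₀ + n/σ² and mean μ_n = (τ₀μ₀ + (n/σ²)x̄)/τ_n.
Here τ₀ = 1/76.7 = 0.013038 and τ_data = 20/16.8 = 1.190476, so τ_n = 1.203514.
Rearranging for μ₀: μ₀ = (μ_n·τ_n − τ_data·x̄)/τ₀ = (-5.4093·1.203514 − 1.190476·-5.6) / 0.013038 = 0.156497/0.013038 ≈ 12.0.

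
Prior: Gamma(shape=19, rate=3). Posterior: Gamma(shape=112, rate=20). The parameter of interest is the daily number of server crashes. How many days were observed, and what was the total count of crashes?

n = 17 days with total 93 crashes

A Gamma(α, β) prior (rate parametrization) on a Poisson rate with n observations summing to S gives posterior Gamma(α+S, β+n).
Matching: Σxᵢ = 112 − 19 = 93 and n = 20 − 3 = 17.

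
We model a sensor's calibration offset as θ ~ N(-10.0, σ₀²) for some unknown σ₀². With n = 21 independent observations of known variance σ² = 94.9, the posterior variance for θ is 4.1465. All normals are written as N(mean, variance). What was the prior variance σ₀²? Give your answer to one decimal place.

Posterior precision equals prior precision plus data precision: 1/σ_n² = 1/σ₀² + n/σ².
So 1/σ₀² = 1/4.1465 − 21/94.9 = 0.241167 − 0.221286 = 0.019881.
Hence σ₀² = 1/0.019881 ≈ 50.3.

σ₀² = 50.3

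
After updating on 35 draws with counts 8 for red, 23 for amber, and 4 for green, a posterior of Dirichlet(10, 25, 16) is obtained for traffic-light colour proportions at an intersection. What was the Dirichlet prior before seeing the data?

For a Dirichlet(α) prior with multinomial counts c, the posterior is Dirichlet(α + c) componentwise.
Subtract each count from the matching posterior parameter: 10−8=2, 25−23=2, 16−4=12.

Dirichlet(2, 2, 12)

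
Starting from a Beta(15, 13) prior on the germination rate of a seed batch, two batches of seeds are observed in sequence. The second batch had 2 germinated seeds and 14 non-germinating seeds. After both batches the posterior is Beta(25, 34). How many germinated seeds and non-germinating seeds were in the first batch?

8 germinated seeds and 7 non-germinating seeds

Sequential conjugate updates are equivalent to a single update on the pooled data, so total successes = posterior α − prior α and total failures = posterior β − prior β.
Total across both batches: 25−15=10 germinated seeds, 34−13=21 non-germinating seeds.
Subtract the second batch: 10−2=8 germinated seeds and 21−14=7 non-germinating seeds.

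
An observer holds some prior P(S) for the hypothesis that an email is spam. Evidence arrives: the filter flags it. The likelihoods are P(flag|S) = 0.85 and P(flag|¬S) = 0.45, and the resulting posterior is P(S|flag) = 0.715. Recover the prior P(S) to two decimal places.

P(S) = 0.57

In odds form, posterior odds = prior odds × likelihood ratio, so prior odds = posterior odds ÷ LR.
Posterior odds = 0.715/(1−0.715) = 2.5088. LR = 0.85/0.45 = 1.8889.
Prior odds = 2.5088/1.8889 = 1.3282, so P(S) = 1.3282/(1+1.3282) ≈ 0.57.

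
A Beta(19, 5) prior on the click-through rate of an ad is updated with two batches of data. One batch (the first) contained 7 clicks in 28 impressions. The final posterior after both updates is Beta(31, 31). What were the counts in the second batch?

Sequential conjugate updates are equivalent to a single update on the pooled data, so total successes = posterior α − prior α and total failures = posterior β − prior β.
Total across both batches: 31−19=12 clicks, 31−5=26 non-clicks.
Subtract the first batch: 12−7=5 clicks and 26−21=5 non-clicks.

5 clicks and 5 non-clicks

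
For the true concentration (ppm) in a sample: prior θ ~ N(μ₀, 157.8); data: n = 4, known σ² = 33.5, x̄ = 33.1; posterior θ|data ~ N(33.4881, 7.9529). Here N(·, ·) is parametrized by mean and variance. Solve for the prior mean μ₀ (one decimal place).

With known observation variance, the Normal–Normal posterior has precision τ_n = τ₀ + n/σ² and mean μ_n = (τ₀μ₀ + (n/σ²)x̄)/τ_n.
Here τ₀ = 1/157.8 = 0.006337 and τ_data = 4/33.5 = 0.119403, so τ_n = 0.125740.
Rearranging for μ₀: μ₀ = (μ_n·τ_n − τ_data·x̄)/τ₀ = (33.4881·0.125740 − 0.119403·33.1) / 0.006337 = 0.258554/0.006337 ≈ 40.8.

μ₀ = 40.8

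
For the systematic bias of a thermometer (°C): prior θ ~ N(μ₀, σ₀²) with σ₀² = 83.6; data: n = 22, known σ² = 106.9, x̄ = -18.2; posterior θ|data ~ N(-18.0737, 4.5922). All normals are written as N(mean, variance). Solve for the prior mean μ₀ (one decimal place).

The posterior mean is a precision-weighted average: μ_n = (τ₀μ₀ + τ_data·x̄)/(τ₀+τ_data), with τ₀=1/σ₀² and τ_data=n/σ².
Here τ₀ = 1/83.6 = 0.011962 and τ_data = 22/106.9 = 0.205800, so τ_n = 0.217762.
Rearranging for μ₀: μ₀ = (μ_n·τ_n − τ_data·x̄)/τ₀ = (-18.0737·0.217762 − 0.205800·-18.2) / 0.011962 = -0.190205/0.011962 ≈ -15.9.

μ₀ = -15.9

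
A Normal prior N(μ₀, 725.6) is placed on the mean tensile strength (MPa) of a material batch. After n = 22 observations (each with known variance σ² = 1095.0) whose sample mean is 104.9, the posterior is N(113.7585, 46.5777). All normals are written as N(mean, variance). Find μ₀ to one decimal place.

The posterior mean is a precision-weighted average: μ_n = (τ₀μ₀ + τ_data·x̄)/(τ₀+τ_data), with τ₀=1/σ₀² and τ_data=n/σ².
Here τ₀ = 1/725.6 = 0.001378 and τ_data = 22/1095.0 = 0.020091, so τ_n = 0.021469.
Rearranging for μ₀: μ₀ = (μ_n·τ_n − τ_data·x̄)/τ₀ = (113.7585·0.021469 − 0.020091·104.9) / 0.001378 = 0.334735/0.001378 ≈ 242.9.

μ₀ = 242.9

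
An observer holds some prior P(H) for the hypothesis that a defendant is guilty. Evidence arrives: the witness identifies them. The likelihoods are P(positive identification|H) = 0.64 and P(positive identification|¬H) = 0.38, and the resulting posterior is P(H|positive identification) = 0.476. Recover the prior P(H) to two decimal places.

P(H) = 0.35

In odds form, posterior odds = prior odds × likelihood ratio, so prior odds = posterior odds ÷ LR.
Posterior odds = 0.476/(1−0.476) = 0.9084. LR = 0.64/0.38 = 1.6842.
Prior odds = 0.9084/1.6842 = 0.5394, so P(H) = 0.5394/(1+0.5394) ≈ 0.35.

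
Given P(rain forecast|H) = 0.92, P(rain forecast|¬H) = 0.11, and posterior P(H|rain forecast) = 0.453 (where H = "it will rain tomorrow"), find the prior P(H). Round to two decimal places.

In odds form, posterior odds = prior odds × likelihood ratio, so prior odds = posterior odds ÷ LR.
Posterior odds = 0.453/(1−0.453) = 0.8282. LR = 0.92/0.11 = 8.3636.
Prior odds = 0.8282/8.3636 = 0.0990, so P(H) = 0.0990/(1+0.0990) ≈ 0.09.

P(H) = 0.09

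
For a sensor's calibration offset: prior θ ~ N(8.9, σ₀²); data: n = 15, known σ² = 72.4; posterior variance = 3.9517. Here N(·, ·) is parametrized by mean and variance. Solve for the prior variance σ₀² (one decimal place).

σ₀² = 21.8

For the Normal–Normal model with known σ², precisions add: τ_n = τ₀ + n/σ².
So 1/σ₀² = 1/3.9517 − 15/72.4 = 0.253056 − 0.207182 = 0.045874.
Hence σ₀² = 1/0.045874 ≈ 21.8.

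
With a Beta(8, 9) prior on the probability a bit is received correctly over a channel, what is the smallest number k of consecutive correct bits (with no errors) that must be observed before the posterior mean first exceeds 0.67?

After k correct bits and 0 errors the posterior is Beta(8+k, 9), with mean (8+k)/(8+9+k).
Set (8+k)/(17+k) > 0.67 and solve: k > (0.67·17 − 8)/(1 − 0.67) = 10.273.
The smallest integer exceeding 10.273 is 11.

k = 11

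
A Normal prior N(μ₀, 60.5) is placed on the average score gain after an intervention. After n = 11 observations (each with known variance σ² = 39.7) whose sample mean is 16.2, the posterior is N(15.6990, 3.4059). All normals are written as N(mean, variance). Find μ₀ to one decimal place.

The posterior mean is a precision-weighted average: μ_n = (τ₀μ₀ + τ_data·x̄)/(τ₀+τ_data), with τ₀=1/σ₀² and τ_data=n/σ².
Here τ₀ = 1/60.5 = 0.016529 and τ_data = 11/39.7 = 0.277078, so τ_n = 0.293607.
Rearranging for μ₀: μ₀ = (μ_n·τ_n − τ_data·x̄)/τ₀ = (15.6990·0.293607 − 0.277078·16.2) / 0.016529 = 0.120673/0.016529 ≈ 7.3.

μ₀ = 7.3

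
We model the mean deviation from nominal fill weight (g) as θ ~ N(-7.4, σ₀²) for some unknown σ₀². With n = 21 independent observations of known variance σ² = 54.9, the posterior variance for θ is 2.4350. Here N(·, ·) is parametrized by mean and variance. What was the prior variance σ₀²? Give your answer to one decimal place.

Posterior precision equals prior precision plus data precision: 1/σ_n² = 1/σ₀² + n/σ².
So 1/σ₀² = 1/2.4350 − 21/54.9 = 0.410678 − 0.382514 = 0.028164.
Hence σ₀² = 1/0.028164 ≈ 35.5.

σ₀² = 35.5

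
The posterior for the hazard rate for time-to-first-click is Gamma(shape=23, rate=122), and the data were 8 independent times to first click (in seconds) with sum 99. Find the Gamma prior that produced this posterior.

Gamma–exponential conjugacy: posterior shape = α + n, posterior rate = β + Σtᵢ.
So α = 23 − 8 = 15 and β = 122 − 99 = 23.

Gamma(shape=15, rate=23)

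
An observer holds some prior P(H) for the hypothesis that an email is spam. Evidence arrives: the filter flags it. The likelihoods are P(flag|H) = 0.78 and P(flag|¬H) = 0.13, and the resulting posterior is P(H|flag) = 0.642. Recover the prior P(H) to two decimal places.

P(H) = 0.23

Bayes' rule in odds form gives O(H|E) = O(H)·[P(E|H)/P(E|¬H)], hence O(H) = O(H|E)/LR.
Posterior odds = 0.642/(1−0.642) = 1.7933. LR = 0.78/0.13 = 6.0000.
Prior odds = 1.7933/6.0000 = 0.2989, so P(H) = 0.2989/(1+0.2989) ≈ 0.23.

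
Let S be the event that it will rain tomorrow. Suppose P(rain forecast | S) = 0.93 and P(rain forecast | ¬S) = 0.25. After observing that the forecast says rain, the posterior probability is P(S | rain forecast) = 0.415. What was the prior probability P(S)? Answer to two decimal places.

Bayes' rule in odds form gives O(S|E) = O(S)·[P(E|S)/P(E|¬S)], hence O(S) = O(S|E)/LR.
Posterior odds = 0.415/(1−0.415) = 0.7094. LR = 0.93/0.25 = 3.7200.
Prior odds = 0.7094/3.7200 = 0.1907, so P(S) = 0.1907/(1+0.1907) ≈ 0.16.

P(S) = 0.16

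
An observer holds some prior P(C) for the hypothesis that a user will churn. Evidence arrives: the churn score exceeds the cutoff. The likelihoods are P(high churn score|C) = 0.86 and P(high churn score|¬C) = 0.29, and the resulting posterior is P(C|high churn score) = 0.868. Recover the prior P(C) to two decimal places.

P(C) = 0.69

In odds form, posterior odds = prior odds × likelihood ratio, so prior odds = posterior odds ÷ LR.
Posterior odds = 0.868/(1−0.868) = 6.5758. LR = 0.86/0.29 = 2.9655.
Prior odds = 6.5758/2.9655 = 2.2174, so P(C) = 2.2174/(1+2.2174) ≈ 0.69.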